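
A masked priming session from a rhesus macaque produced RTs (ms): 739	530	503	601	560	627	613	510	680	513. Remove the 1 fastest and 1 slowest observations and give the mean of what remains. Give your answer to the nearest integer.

Sorted: 503, 510, 513, 530, 560, 601, 613, 627, 680, 739
Drop lowest 1 (503) and highest 1 (739)
Remaining (n=8): Σ = 4634, mean = 4634/8 = 579.250

579 ms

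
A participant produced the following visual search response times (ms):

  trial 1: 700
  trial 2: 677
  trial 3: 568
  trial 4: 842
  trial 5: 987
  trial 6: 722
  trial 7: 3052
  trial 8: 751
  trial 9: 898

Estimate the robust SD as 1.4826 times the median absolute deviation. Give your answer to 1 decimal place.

Sorted: 568, 677, 700, 722, 751, 842, 898, 987, 3052 → median = 751
|x − 751| sorted: 0, 29, 51, 74, 91, 147, 183, 236, 2301 → MAD = 91
Robust SD ≈ 1.4826 × 91 = 134.917

134.9 ms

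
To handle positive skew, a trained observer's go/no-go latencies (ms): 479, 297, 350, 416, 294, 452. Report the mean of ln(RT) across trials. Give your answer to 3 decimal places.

ln(RT): 6.1717, 5.6937, 5.8579, 6.0307, 5.6836, 6.1137
Σ ln(RT) = 35.5513
Mean = 35.5513/6 = 5.92522

5.925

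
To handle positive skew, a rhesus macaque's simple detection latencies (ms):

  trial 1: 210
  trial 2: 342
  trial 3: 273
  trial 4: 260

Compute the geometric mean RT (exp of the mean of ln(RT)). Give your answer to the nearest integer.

ln(RT): 5.3471, 5.8348, 5.6095, 5.5607
Mean ln(RT) = 22.3521/4 = 5.58802
Geometric mean = exp(5.58802) = 267.21 ms

267 ms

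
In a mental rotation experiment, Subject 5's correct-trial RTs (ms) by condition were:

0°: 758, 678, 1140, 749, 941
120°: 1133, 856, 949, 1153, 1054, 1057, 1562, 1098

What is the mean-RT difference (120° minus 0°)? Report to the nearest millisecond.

255 ms

M(0°) = 4266/5 = 853.200
M(120°) = 8862/8 = 1107.750
Difference = 1107.750 − 853.200 = 254.550 ms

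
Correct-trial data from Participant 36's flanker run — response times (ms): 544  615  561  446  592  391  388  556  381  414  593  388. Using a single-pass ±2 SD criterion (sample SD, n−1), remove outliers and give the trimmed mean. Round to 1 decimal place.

n = 12, ΣRT = 5869, M = 489.083
Σ(x−M)² = 99142.92; s = √(99142.92/11) = 94.937
Cutoffs: 489.083 ± 2·94.937 → [299.2, 679.0]
No RTs fall outside the cutoffs; all 12 retained. Mean = 5869/12 = 489.083

489.1 ms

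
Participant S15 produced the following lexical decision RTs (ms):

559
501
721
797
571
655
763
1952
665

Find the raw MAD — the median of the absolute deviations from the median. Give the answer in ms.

98 ms

Sorted: 501, 559, 571, 655, 665, 721, 763, 797, 1952 → median = 665
|x − 665|: 106, 164, 56, 132, 94, 10, 98, 1287, 0
Sorted deviations: 0, 10, 56, 94, 98, 106, 132, 164, 1287 → MAD = 98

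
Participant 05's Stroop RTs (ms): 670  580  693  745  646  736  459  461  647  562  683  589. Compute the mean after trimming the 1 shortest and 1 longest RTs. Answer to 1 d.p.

626.7 ms

Sorted: 459, 461, 562, 580, 589, 646, 647, 670, 683, 693, 736, 745
Drop lowest 1 (459) and highest 1 (745)
Remaining (n=10): Σ = 6267, mean = 6267/10 = 626.700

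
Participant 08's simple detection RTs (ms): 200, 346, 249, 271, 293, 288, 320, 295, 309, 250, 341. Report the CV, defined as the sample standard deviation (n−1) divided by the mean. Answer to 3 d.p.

n = 11, Σ = 3162, M = 287.4545
Σ(x−M)² = 18706.727; s = √(18706.727/10) = 43.2513
CV = 43.2513 / 287.4545 = 0.15046

0.150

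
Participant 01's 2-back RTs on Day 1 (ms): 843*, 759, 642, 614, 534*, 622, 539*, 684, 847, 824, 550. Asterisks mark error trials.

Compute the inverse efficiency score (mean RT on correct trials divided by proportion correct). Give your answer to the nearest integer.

953 ms

Correct trials (n=8): 759, 642, 614, 622, 684, 847, 824, 550
Mean correct RT = 5542/8 = 692.7500 ms
Proportion correct = 8/11
IES = 692.7500 / (8/11) = 952.531 ms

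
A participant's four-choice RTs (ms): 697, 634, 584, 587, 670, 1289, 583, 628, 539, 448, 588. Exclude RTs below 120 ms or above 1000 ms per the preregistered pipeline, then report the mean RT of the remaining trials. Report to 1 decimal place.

Excluded: 1289
Retained (n=10): Σ = 5958
Mean = 5958/10 = 595.8000

595.8 ms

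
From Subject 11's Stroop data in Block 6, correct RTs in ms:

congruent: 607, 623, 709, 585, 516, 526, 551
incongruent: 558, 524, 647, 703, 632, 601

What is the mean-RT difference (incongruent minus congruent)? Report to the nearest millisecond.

23 ms

M(congruent) = 4117/7 = 588.143
M(incongruent) = 3665/6 = 610.833
Difference = 610.833 − 588.143 = 22.690 ms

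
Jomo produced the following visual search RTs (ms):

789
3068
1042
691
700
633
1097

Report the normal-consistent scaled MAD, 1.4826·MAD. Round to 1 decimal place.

Sorted: 633, 691, 700, 789, 1042, 1097, 3068 → median = 789
|x − 789| sorted: 0, 89, 98, 156, 253, 308, 2279 → MAD = 156
Robust SD ≈ 1.4826 × 156 = 231.286

231.3 ms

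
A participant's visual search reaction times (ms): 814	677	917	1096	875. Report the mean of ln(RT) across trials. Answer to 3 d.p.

ln(RT): 6.7020, 6.5177, 6.8211, 6.9994, 6.7742
Σ ln(RT) = 33.8144
Mean = 33.8144/5 = 6.76288

6.763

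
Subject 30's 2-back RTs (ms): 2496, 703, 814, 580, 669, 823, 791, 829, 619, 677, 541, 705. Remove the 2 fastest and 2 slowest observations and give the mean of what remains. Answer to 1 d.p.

Sorted: 541, 580, 619, 669, 677, 703, 705, 791, 814, 823, 829, 2496
Drop lowest 2 (541, 580) and highest 2 (829, 2496)
Remaining (n=8): Σ = 5801, mean = 5801/8 = 725.125

725.1 ms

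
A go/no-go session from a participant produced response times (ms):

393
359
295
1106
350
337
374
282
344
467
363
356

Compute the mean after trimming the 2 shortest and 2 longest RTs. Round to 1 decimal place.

Sorted: 282, 295, 337, 344, 350, 356, 359, 363, 374, 393, 467, 1106
Drop lowest 2 (282, 295) and highest 2 (467, 1106)
Remaining (n=8): Σ = 2876, mean = 2876/8 = 359.500

359.5 ms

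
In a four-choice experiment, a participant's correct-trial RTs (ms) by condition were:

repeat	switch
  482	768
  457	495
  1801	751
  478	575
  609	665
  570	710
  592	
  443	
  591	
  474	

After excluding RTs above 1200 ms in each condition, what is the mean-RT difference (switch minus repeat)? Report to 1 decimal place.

repeat: exclude 1801
M(repeat) = 4696/9 = 521.778
M(switch) = 3964/6 = 660.667
Difference = 660.667 − 521.778 = 138.889 ms

138.9 ms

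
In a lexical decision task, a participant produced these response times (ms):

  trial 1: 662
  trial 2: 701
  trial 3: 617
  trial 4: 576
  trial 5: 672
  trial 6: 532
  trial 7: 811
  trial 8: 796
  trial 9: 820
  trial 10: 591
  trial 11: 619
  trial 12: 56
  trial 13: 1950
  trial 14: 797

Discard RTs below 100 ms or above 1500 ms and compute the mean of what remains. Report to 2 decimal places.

Excluded: 56, 1950
Retained (n=12): Σ = 8194
Mean = 8194/12 = 682.8333

682.83 ms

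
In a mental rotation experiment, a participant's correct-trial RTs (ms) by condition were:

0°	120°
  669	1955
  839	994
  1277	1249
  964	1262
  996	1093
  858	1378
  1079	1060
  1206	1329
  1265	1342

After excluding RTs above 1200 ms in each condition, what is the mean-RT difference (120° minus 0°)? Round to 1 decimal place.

148.2 ms

0°: exclude 1277, 1206, 1265
120°: exclude 1955, 1249, 1262, 1378, 1329, 1342
M(0°) = 5405/6 = 900.833
M(120°) = 3147/3 = 1049.000
Difference = 1049.000 − 900.833 = 148.167 ms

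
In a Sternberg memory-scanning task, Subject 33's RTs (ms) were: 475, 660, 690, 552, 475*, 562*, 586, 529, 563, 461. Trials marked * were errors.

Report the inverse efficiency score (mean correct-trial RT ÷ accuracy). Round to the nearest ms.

Correct trials (n=8): 475, 660, 690, 552, 586, 529, 563, 461
Mean correct RT = 4516/8 = 564.5000 ms
Proportion correct = 8/10
IES = 564.5000 / (8/10) = 705.625 ms

706 ms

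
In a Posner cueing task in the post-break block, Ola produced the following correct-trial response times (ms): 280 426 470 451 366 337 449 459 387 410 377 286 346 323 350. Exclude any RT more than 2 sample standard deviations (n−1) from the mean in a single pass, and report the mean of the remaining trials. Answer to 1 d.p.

n = 15, ΣRT = 5717, M = 381.133
Σ(x−M)² = 53383.73; s = √(53383.73/14) = 61.750
Cutoffs: 381.133 ± 2·61.750 → [257.6, 504.6]
No RTs fall outside the cutoffs; all 15 retained. Mean = 5717/15 = 381.133

381.1 ms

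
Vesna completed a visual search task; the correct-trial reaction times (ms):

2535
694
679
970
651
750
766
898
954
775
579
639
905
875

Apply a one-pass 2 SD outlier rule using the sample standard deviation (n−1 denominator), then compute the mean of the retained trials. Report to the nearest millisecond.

n = 14, ΣRT = 12670, M = 905.000
Σ(x−M)² = 3061866.00; s = √(3061866.00/13) = 485.312
Cutoffs: 905.000 ± 2·485.312 → [-65.6, 1875.6]
Outside: 2535 → excluded.
Retained (n=13): Σ = 10135, mean = 10135/13 = 779.615

780 ms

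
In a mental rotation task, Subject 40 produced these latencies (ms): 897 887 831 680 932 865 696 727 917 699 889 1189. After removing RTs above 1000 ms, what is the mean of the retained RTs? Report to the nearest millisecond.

Excluded: 1189
Retained (n=11): Σ = 9020
Mean = 9020/11 = 820.0000

820 ms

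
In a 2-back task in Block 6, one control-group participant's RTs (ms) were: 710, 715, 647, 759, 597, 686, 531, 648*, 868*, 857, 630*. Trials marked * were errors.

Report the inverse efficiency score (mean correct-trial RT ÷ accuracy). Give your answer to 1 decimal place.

Correct trials (n=8): 710, 715, 647, 759, 597, 686, 531, 857
Mean correct RT = 5502/8 = 687.7500 ms
Proportion correct = 8/11
IES = 687.7500 / (8/11) = 945.656 ms

945.7 ms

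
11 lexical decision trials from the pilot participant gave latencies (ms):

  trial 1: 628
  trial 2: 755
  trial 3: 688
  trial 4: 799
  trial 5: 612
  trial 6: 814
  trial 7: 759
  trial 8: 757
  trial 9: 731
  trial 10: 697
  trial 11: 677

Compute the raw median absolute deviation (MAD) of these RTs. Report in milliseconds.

43 ms

Sorted: 612, 628, 677, 688, 697, 731, 755, 757, 759, 799, 814 → median = 731
|x − 731|: 103, 24, 43, 68, 119, 83, 28, 26, 0, 34, 54
Sorted deviations: 0, 24, 26, 28, 34, 43, 54, 68, 83, 103, 119 → MAD = 43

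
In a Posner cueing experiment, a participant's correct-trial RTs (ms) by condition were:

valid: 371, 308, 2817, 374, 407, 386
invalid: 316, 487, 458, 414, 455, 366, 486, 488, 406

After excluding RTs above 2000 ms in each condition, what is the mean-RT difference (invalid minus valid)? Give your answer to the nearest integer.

61 ms

valid: exclude 2817
M(valid) = 1846/5 = 369.200
M(invalid) = 3876/9 = 430.667
Difference = 430.667 − 369.200 = 61.467 ms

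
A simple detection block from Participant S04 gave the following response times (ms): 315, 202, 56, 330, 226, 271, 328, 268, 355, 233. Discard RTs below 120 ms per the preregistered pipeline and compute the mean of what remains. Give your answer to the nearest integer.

281 ms

Excluded: 56
Retained (n=9): Σ = 2528
Mean = 2528/9 = 280.8889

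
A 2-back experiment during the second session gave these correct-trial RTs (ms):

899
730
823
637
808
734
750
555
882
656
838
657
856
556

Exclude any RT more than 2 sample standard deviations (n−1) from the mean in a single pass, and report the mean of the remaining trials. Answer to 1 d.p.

741.5 ms

n = 14, ΣRT = 10381, M = 741.500
Σ(x−M)² = 172857.50; s = √(172857.50/13) = 115.311
Cutoffs: 741.500 ± 2·115.311 → [510.9, 972.1]
No RTs fall outside the cutoffs; all 14 retained. Mean = 10381/14 = 741.500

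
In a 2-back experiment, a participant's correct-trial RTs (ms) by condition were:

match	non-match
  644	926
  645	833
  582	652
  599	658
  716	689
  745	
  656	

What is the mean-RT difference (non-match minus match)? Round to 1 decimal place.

96.3 ms

M(match) = 4587/7 = 655.286
M(non-match) = 3758/5 = 751.600
Difference = 751.600 − 655.286 = 96.314 ms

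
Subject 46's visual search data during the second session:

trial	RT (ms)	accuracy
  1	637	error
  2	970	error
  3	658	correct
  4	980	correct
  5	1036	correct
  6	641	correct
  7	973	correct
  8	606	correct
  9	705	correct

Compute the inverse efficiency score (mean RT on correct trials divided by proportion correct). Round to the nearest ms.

Correct trials (n=7): 658, 980, 1036, 641, 973, 606, 705
Mean correct RT = 5599/7 = 799.8571 ms
Proportion correct = 7/9
IES = 799.8571 / (7/9) = 1028.388 ms

1028 ms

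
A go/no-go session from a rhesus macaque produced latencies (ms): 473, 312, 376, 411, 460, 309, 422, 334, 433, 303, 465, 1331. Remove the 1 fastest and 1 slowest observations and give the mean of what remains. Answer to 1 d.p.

Sorted: 303, 309, 312, 334, 376, 411, 422, 433, 460, 465, 473, 1331
Drop lowest 1 (303) and highest 1 (1331)
Remaining (n=10): Σ = 3995, mean = 3995/10 = 399.500

399.5 ms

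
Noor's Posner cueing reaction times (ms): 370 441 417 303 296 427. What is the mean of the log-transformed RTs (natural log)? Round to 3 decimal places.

ln(RT): 5.9135, 6.0890, 6.0331, 5.7137, 5.6904, 6.0568
Σ ln(RT) = 35.4965
Mean = 35.4965/6 = 5.91609

5.916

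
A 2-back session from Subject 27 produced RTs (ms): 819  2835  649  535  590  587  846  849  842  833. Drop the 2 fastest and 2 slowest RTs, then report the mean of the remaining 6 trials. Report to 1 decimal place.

763.2 ms

Sorted: 535, 587, 590, 649, 819, 833, 842, 846, 849, 2835
Drop lowest 2 (535, 587) and highest 2 (849, 2835)
Remaining (n=6): Σ = 4579, mean = 4579/6 = 763.167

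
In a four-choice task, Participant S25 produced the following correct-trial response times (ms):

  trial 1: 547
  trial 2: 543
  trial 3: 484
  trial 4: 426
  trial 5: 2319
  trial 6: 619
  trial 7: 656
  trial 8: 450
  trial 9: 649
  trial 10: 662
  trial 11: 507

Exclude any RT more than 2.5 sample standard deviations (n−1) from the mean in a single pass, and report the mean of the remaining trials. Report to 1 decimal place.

n = 11, ΣRT = 7862, M = 714.727
Σ(x−M)² = 2900856.18; s = √(2900856.18/10) = 538.596
Cutoffs: 714.727 ± 2.5·538.596 → [-631.8, 2061.2]
Outside: 2319 → excluded.
Retained (n=10): Σ = 5543, mean = 5543/10 = 554.300

554.3 ms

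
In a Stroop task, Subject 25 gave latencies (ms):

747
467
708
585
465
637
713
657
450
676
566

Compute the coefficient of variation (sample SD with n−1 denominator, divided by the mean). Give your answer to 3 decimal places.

0.177

n = 11, Σ = 6671, M = 606.4545
Σ(x−M)² = 115772.727; s = √(115772.727/10) = 107.5977
CV = 107.5977 / 606.4545 = 0.17742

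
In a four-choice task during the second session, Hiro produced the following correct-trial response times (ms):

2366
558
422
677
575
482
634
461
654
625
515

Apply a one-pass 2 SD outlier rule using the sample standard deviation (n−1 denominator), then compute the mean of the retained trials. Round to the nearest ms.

560 ms

n = 11, ΣRT = 7969, M = 724.455
Σ(x−M)² = 3033546.73; s = √(3033546.73/10) = 550.776
Cutoffs: 724.455 ± 2·550.776 → [-377.1, 1826.0]
Outside: 2366 → excluded.
Retained (n=10): Σ = 5603, mean = 5603/10 = 560.300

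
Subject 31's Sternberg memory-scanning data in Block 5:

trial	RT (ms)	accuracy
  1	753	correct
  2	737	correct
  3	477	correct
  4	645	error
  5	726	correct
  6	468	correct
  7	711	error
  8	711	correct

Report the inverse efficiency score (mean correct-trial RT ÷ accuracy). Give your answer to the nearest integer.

860 ms

Correct trials (n=6): 753, 737, 477, 726, 468, 711
Mean correct RT = 3872/6 = 645.3333 ms
Proportion correct = 6/8
IES = 645.3333 / (6/8) = 860.444 ms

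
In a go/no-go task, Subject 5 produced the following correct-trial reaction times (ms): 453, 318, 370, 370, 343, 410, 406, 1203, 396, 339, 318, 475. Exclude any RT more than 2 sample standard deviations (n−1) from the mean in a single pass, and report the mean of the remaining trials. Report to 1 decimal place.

381.6 ms

n = 12, ΣRT = 5401, M = 450.083
Σ(x−M)² = 645512.92; s = √(645512.92/11) = 242.246
Cutoffs: 450.083 ± 2·242.246 → [-34.4, 934.6]
Outside: 1203 → excluded.
Retained (n=11): Σ = 4198, mean = 4198/11 = 381.636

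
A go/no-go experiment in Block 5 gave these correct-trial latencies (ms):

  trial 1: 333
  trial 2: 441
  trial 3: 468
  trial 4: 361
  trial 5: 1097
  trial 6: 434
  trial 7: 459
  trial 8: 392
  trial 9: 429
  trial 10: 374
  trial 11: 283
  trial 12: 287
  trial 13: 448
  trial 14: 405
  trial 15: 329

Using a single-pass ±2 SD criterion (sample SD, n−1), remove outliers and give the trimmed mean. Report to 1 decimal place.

388.8 ms

n = 15, ΣRT = 6540, M = 436.000
Σ(x−M)² = 518730.00; s = √(518730.00/14) = 192.489
Cutoffs: 436.000 ± 2·192.489 → [51.0, 821.0]
Outside: 1097 → excluded.
Retained (n=14): Σ = 5443, mean = 5443/14 = 388.786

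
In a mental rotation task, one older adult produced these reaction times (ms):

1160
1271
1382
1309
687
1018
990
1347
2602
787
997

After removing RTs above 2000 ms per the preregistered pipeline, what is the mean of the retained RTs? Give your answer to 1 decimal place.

1094.8 ms

Excluded: 2602
Retained (n=10): Σ = 10948
Mean = 10948/10 = 1094.8000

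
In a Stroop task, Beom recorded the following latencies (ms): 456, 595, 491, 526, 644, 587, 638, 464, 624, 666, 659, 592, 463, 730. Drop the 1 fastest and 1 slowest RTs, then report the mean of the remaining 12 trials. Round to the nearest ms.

579 ms

Sorted: 456, 463, 464, 491, 526, 587, 592, 595, 624, 638, 644, 659, 666, 730
Drop lowest 1 (456) and highest 1 (730)
Remaining (n=12): Σ = 6949, mean = 6949/12 = 579.083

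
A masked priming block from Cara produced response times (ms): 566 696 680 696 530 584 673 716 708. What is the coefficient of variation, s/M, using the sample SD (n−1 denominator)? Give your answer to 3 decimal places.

n = 9, Σ = 5849, M = 649.8889
Σ(x−M)² = 39192.889; s = √(39192.889/8) = 69.9937
CV = 69.9937 / 649.8889 = 0.10770

0.108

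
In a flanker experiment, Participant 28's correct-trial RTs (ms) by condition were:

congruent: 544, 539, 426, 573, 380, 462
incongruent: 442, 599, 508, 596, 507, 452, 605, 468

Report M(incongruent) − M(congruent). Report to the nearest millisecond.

35 ms

M(congruent) = 2924/6 = 487.333
M(incongruent) = 4177/8 = 522.125
Difference = 522.125 − 487.333 = 34.792 ms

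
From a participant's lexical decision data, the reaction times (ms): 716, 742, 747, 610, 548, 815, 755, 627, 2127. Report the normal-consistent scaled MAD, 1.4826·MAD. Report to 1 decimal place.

Sorted: 548, 610, 627, 716, 742, 747, 755, 815, 2127 → median = 742
|x − 742| sorted: 0, 5, 13, 26, 73, 115, 132, 194, 1385 → MAD = 73
Robust SD ≈ 1.4826 × 73 = 108.230

108.2 ms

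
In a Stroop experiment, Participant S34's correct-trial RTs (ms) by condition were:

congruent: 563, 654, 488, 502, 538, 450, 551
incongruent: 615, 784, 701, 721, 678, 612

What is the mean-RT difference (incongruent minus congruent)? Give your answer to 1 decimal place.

150.0 ms

M(congruent) = 3746/7 = 535.143
M(incongruent) = 4111/6 = 685.167
Difference = 685.167 − 535.143 = 150.024 ms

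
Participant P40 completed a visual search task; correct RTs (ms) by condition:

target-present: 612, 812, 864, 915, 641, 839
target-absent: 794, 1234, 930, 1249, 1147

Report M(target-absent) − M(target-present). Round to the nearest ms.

M(target-present) = 4683/6 = 780.500
M(target-absent) = 5354/5 = 1070.800
Difference = 1070.800 − 780.500 = 290.300 ms

290 ms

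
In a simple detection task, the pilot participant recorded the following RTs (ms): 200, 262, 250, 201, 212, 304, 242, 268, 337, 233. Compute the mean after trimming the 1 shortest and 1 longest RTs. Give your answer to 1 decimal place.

246.5 ms

Sorted: 200, 201, 212, 233, 242, 250, 262, 268, 304, 337
Drop lowest 1 (200) and highest 1 (337)
Remaining (n=8): Σ = 1972, mean = 1972/8 = 246.500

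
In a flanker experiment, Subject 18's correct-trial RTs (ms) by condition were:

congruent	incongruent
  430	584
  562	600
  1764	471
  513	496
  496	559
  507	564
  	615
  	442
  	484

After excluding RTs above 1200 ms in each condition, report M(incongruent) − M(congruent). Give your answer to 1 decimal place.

congruent: exclude 1764
M(congruent) = 2508/5 = 501.600
M(incongruent) = 4815/9 = 535.000
Difference = 535.000 − 501.600 = 33.400 ms

33.4 ms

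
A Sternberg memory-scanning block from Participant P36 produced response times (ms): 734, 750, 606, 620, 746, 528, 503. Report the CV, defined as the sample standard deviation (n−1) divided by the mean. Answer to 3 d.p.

n = 7, Σ = 4487, M = 641.0000
Σ(x−M)² = 65034.000; s = √(65034.000/6) = 104.1105
CV = 104.1105 / 641.0000 = 0.16242

0.162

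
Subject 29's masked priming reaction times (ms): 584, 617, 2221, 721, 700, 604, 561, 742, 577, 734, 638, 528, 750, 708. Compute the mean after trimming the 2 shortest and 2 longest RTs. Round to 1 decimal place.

Sorted: 528, 561, 577, 584, 604, 617, 638, 700, 708, 721, 734, 742, 750, 2221
Drop lowest 2 (528, 561) and highest 2 (750, 2221)
Remaining (n=10): Σ = 6625, mean = 6625/10 = 662.500

662.5 ms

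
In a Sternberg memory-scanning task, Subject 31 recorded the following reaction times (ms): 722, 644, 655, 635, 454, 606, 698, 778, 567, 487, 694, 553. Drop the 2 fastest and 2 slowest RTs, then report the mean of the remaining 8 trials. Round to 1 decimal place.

631.5 ms

Sorted: 454, 487, 553, 567, 606, 635, 644, 655, 694, 698, 722, 778
Drop lowest 2 (454, 487) and highest 2 (722, 778)
Remaining (n=8): Σ = 5052, mean = 5052/8 = 631.500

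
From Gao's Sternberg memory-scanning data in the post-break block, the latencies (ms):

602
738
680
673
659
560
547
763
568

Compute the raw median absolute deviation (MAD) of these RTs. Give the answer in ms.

79 ms

Sorted: 547, 560, 568, 602, 659, 673, 680, 738, 763 → median = 659
|x − 659|: 57, 79, 21, 14, 0, 99, 112, 104, 91
Sorted deviations: 0, 14, 21, 57, 79, 91, 99, 104, 112 → MAD = 79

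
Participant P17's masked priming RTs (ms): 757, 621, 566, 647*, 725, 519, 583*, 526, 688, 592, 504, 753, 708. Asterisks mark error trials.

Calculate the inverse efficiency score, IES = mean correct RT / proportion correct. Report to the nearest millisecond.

748 ms

Correct trials (n=11): 757, 621, 566, 725, 519, 526, 688, 592, 504, 753, 708
Mean correct RT = 6959/11 = 632.6364 ms
Proportion correct = 11/13
IES = 632.6364 / (11/13) = 747.661 ms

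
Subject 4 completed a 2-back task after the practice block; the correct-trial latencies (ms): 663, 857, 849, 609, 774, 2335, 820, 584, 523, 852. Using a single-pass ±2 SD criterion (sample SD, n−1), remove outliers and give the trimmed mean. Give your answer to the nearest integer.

726 ms

n = 10, ΣRT = 8866, M = 886.600
Σ(x−M)² = 2469294.40; s = √(2469294.40/9) = 523.800
Cutoffs: 886.600 ± 2·523.800 → [-161.0, 1934.2]
Outside: 2335 → excluded.
Retained (n=9): Σ = 6531, mean = 6531/9 = 725.667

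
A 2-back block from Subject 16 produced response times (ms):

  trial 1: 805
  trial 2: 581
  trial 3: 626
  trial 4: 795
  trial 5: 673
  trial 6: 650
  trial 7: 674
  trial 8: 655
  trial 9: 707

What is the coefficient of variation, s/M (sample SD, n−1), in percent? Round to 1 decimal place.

10.8%

n = 9, Σ = 6166, M = 685.1111
Σ(x−M)² = 43670.889; s = √(43670.889/8) = 73.8841
CV = 73.8841 / 685.1111 = 0.10784 = 10.784%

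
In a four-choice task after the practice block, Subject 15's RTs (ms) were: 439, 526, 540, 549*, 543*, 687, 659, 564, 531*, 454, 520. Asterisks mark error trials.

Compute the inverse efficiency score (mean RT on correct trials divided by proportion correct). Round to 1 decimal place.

754.4 ms

Correct trials (n=8): 439, 526, 540, 687, 659, 564, 454, 520
Mean correct RT = 4389/8 = 548.6250 ms
Proportion correct = 8/11
IES = 548.6250 / (8/11) = 754.359 ms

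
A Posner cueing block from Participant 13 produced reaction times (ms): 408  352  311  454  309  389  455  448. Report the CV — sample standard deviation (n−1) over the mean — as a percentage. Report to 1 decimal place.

15.7%

n = 8, Σ = 3126, M = 390.7500
Σ(x−M)² = 26251.500; s = √(26251.500/7) = 61.2390
CV = 61.2390 / 390.7500 = 0.15672 = 15.672%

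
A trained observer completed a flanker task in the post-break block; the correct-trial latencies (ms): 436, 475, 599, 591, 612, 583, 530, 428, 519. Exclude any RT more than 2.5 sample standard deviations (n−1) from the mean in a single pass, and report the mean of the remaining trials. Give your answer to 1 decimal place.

530.3 ms

n = 9, ΣRT = 4773, M = 530.333
Σ(x−M)² = 40400.00; s = √(40400.00/8) = 71.063
Cutoffs: 530.333 ± 2.5·71.063 → [352.7, 708.0]
No RTs fall outside the cutoffs; all 9 retained. Mean = 4773/9 = 530.333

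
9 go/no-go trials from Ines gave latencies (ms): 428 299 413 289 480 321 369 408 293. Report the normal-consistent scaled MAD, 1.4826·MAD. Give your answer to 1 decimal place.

Sorted: 289, 293, 299, 321, 369, 408, 413, 428, 480 → median = 369
|x − 369| sorted: 0, 39, 44, 48, 59, 70, 76, 80, 111 → MAD = 59
Robust SD ≈ 1.4826 × 59 = 87.473

87.5 ms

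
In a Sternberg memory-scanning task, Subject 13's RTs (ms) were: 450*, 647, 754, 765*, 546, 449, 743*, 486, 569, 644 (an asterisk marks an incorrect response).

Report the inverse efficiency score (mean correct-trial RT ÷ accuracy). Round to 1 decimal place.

835.7 ms

Correct trials (n=7): 647, 754, 546, 449, 486, 569, 644
Mean correct RT = 4095/7 = 585.0000 ms
Proportion correct = 7/10
IES = 585.0000 / (7/10) = 835.714 ms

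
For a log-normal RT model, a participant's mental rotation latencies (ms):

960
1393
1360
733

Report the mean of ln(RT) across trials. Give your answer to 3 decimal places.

6.980

ln(RT): 6.8669, 7.2392, 7.2152, 6.5971
Σ ln(RT) = 27.9185
Mean = 27.9185/4 = 6.97963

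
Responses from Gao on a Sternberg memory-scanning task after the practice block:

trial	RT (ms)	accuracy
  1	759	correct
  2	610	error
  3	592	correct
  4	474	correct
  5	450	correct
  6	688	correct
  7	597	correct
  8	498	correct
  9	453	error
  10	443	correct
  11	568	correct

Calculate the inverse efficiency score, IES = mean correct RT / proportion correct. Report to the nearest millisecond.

688 ms

Correct trials (n=9): 759, 592, 474, 450, 688, 597, 498, 443, 568
Mean correct RT = 5069/9 = 563.2222 ms
Proportion correct = 9/11
IES = 563.2222 / (9/11) = 688.383 ms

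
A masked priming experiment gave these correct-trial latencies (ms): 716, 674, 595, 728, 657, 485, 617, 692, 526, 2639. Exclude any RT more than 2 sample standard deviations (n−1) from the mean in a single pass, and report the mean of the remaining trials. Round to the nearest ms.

n = 10, ΣRT = 8329, M = 832.900
Σ(x−M)² = 3681140.90; s = √(3681140.90/9) = 639.543
Cutoffs: 832.900 ± 2·639.543 → [-446.2, 2112.0]
Outside: 2639 → excluded.
Retained (n=9): Σ = 5690, mean = 5690/9 = 632.222

632 ms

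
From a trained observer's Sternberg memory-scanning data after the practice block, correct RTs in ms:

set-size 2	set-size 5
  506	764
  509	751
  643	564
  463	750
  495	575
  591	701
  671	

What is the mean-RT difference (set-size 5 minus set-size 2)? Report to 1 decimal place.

130.2 ms

M(set-size 2) = 3878/7 = 554.000
M(set-size 5) = 4105/6 = 684.167
Difference = 684.167 − 554.000 = 130.167 ms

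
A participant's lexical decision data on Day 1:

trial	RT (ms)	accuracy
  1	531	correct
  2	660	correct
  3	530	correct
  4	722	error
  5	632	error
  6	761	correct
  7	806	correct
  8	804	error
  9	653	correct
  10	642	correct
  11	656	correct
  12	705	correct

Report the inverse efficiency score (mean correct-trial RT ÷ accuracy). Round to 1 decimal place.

880.6 ms

Correct trials (n=9): 531, 660, 530, 761, 806, 653, 642, 656, 705
Mean correct RT = 5944/9 = 660.4444 ms
Proportion correct = 9/12
IES = 660.4444 / (9/12) = 880.593 ms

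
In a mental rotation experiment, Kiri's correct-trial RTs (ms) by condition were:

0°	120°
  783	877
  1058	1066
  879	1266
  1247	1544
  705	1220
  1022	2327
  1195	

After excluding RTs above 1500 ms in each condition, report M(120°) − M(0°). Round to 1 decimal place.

123.1 ms

120°: exclude 1544, 2327
M(0°) = 6889/7 = 984.143
M(120°) = 4429/4 = 1107.250
Difference = 1107.250 − 984.143 = 123.107 ms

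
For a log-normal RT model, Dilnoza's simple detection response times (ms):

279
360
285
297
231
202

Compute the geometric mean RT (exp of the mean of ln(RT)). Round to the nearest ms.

ln(RT): 5.6312, 5.8861, 5.6525, 5.6937, 5.4424, 5.3083
Mean ln(RT) = 33.6142/6 = 5.60237
Geometric mean = exp(5.60237) = 271.07 ms

271 ms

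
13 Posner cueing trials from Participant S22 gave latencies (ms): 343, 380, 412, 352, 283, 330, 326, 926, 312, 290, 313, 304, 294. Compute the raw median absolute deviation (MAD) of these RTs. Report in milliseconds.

26 ms

Sorted: 283, 290, 294, 304, 312, 313, 326, 330, 343, 352, 380, 412, 926 → median = 326
|x − 326|: 17, 54, 86, 26, 43, 4, 0, 600, 14, 36, 13, 22, 32
Sorted deviations: 0, 4, 13, 14, 17, 22, 26, 32, 36, 43, 54, 86, 600 → MAD = 26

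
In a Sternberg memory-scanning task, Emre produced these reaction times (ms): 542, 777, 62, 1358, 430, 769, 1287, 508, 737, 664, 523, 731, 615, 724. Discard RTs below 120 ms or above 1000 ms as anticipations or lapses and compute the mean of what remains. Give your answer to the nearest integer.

Excluded: 62, 1287, 1358
Retained (n=11): Σ = 7020
Mean = 7020/11 = 638.1818

638 ms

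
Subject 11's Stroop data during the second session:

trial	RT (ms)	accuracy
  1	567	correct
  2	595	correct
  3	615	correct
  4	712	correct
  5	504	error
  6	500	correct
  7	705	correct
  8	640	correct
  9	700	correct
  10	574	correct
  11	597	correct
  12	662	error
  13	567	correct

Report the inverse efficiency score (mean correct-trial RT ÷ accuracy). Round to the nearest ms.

728 ms

Correct trials (n=11): 567, 595, 615, 712, 500, 705, 640, 700, 574, 597, 567
Mean correct RT = 6772/11 = 615.6364 ms
Proportion correct = 11/13
IES = 615.6364 / (11/13) = 727.570 ms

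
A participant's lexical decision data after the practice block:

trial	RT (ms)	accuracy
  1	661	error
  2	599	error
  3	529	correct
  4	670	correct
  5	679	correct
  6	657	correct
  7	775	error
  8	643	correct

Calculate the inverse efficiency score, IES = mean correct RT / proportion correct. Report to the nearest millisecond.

Correct trials (n=5): 529, 670, 679, 657, 643
Mean correct RT = 3178/5 = 635.6000 ms
Proportion correct = 5/8
IES = 635.6000 / (5/8) = 1016.960 ms

1017 ms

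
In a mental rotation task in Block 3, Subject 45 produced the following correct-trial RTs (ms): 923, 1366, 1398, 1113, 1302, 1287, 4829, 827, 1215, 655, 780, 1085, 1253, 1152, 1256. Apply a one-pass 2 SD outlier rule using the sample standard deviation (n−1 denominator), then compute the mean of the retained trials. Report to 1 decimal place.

1115.1 ms

n = 15, ΣRT = 20441, M = 1362.733
Σ(x−M)² = 13575692.93; s = √(13575692.93/14) = 984.730
Cutoffs: 1362.733 ± 2·984.730 → [-606.7, 3332.2]
Outside: 4829 → excluded.
Retained (n=14): Σ = 15612, mean = 15612/14 = 1115.143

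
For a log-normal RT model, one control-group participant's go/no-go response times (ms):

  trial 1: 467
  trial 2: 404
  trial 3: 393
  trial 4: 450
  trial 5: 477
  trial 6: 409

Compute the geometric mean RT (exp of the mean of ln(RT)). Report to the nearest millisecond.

ln(RT): 6.1463, 6.0014, 5.9738, 6.1092, 6.1675, 6.0137
Mean ln(RT) = 36.4120/6 = 6.06867
Geometric mean = exp(6.06867) = 432.11 ms

432 ms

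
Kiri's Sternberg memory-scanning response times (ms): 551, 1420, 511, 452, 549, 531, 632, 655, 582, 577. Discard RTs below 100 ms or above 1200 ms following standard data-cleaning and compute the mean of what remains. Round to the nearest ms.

Excluded: 1420
Retained (n=9): Σ = 5040
Mean = 5040/9 = 560.0000

560 ms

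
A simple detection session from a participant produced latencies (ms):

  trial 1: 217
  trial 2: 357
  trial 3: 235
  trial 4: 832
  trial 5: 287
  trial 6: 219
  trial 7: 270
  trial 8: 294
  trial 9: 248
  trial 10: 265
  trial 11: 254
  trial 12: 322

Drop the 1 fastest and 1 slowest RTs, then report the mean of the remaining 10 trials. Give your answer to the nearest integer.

Sorted: 217, 219, 235, 248, 254, 265, 270, 287, 294, 322, 357, 832
Drop lowest 1 (217) and highest 1 (832)
Remaining (n=10): Σ = 2751, mean = 2751/10 = 275.100

275 ms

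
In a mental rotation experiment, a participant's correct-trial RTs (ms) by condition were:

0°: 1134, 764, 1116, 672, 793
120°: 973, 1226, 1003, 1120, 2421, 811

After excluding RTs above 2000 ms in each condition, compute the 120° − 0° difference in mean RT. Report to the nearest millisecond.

131 ms

120°: exclude 2421
M(0°) = 4479/5 = 895.800
M(120°) = 5133/5 = 1026.600
Difference = 1026.600 − 895.800 = 130.800 ms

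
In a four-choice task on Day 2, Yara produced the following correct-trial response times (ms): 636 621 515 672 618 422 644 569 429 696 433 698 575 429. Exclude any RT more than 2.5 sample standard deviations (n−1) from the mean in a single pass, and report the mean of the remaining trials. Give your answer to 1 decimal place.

568.4 ms

n = 14, ΣRT = 7957, M = 568.357
Σ(x−M)² = 140849.21; s = √(140849.21/13) = 104.089
Cutoffs: 568.357 ± 2.5·104.089 → [308.1, 828.6]
No RTs fall outside the cutoffs; all 14 retained. Mean = 7957/14 = 568.357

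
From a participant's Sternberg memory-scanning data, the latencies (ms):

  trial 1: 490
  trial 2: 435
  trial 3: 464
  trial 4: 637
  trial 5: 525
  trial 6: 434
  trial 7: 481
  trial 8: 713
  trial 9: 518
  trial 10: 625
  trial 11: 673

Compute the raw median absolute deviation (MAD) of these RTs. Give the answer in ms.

83 ms

Sorted: 434, 435, 464, 481, 490, 518, 525, 625, 637, 673, 713 → median = 518
|x − 518|: 28, 83, 54, 119, 7, 84, 37, 195, 0, 107, 155
Sorted deviations: 0, 7, 28, 37, 54, 83, 84, 107, 119, 155, 195 → MAD = 83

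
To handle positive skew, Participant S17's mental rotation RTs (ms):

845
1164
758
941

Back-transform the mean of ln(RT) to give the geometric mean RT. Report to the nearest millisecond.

915 ms

ln(RT): 6.7393, 7.0596, 6.6307, 6.8469
Mean ln(RT) = 27.2766/4 = 6.81915
Geometric mean = exp(6.81915) = 915.20 ms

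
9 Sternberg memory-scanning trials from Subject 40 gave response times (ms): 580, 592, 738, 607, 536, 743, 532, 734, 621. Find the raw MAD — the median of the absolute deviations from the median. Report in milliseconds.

71 ms

Sorted: 532, 536, 580, 592, 607, 621, 734, 738, 743 → median = 607
|x − 607|: 27, 15, 131, 0, 71, 136, 75, 127, 14
Sorted deviations: 0, 14, 15, 27, 71, 75, 127, 131, 136 → MAD = 71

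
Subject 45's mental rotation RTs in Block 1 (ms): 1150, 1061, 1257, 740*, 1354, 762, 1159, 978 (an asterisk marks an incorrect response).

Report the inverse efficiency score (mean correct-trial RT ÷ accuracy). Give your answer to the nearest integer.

Correct trials (n=7): 1150, 1061, 1257, 1354, 762, 1159, 978
Mean correct RT = 7721/7 = 1103.0000 ms
Proportion correct = 7/8
IES = 1103.0000 / (7/8) = 1260.571 ms

1261 ms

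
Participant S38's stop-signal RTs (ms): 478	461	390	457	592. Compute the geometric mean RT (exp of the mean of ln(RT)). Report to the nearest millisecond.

ln(RT): 6.1696, 6.1334, 5.9661, 6.1247, 6.3835
Mean ln(RT) = 30.7773/5 = 6.15547
Geometric mean = exp(6.15547) = 471.29 ms

471 ms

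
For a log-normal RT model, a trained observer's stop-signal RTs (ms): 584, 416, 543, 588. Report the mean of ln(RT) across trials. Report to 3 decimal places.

ln(RT): 6.3699, 6.0307, 6.2971, 6.3767
Σ ln(RT) = 25.0744
Mean = 25.0744/4 = 6.26861

6.269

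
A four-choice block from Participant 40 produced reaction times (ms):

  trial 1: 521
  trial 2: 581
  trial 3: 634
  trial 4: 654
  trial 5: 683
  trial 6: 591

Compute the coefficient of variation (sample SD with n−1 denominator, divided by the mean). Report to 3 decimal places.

n = 6, Σ = 3664, M = 610.6667
Σ(x−M)² = 16961.333; s = √(16961.333/5) = 58.2432
CV = 58.2432 / 610.6667 = 0.09538

0.095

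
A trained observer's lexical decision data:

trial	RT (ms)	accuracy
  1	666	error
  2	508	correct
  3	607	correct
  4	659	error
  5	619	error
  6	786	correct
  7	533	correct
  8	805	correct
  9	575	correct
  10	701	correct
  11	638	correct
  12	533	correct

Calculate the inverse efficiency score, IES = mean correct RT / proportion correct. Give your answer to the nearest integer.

842 ms

Correct trials (n=9): 508, 607, 786, 533, 805, 575, 701, 638, 533
Mean correct RT = 5686/9 = 631.7778 ms
Proportion correct = 9/12
IES = 631.7778 / (9/12) = 842.370 ms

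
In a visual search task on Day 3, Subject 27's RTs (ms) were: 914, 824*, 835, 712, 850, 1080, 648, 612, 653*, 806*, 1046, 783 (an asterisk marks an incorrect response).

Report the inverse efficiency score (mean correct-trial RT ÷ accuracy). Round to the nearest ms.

1108 ms

Correct trials (n=9): 914, 835, 712, 850, 1080, 648, 612, 1046, 783
Mean correct RT = 7480/9 = 831.1111 ms
Proportion correct = 9/12
IES = 831.1111 / (9/12) = 1108.148 ms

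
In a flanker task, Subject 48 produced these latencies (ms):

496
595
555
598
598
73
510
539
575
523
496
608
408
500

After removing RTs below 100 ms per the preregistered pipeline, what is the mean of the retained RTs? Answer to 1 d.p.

Excluded: 73
Retained (n=13): Σ = 7001
Mean = 7001/13 = 538.5385

538.5 ms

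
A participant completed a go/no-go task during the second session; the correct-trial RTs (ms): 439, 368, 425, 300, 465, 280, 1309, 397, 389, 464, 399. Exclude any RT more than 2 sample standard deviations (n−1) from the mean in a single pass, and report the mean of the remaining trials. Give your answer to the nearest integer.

n = 11, ΣRT = 5235, M = 475.909
Σ(x−M)² = 798918.91; s = √(798918.91/10) = 282.652
Cutoffs: 475.909 ± 2·282.652 → [-89.4, 1041.2]
Outside: 1309 → excluded.
Retained (n=10): Σ = 3926, mean = 3926/10 = 392.600

393 ms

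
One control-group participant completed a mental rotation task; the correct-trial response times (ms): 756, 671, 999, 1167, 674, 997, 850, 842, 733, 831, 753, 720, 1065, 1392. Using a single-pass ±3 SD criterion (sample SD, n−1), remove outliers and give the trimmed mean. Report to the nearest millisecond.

889 ms

n = 14, ΣRT = 12450, M = 889.286
Σ(x−M)² = 574956.86; s = √(574956.86/13) = 210.303
Cutoffs: 889.286 ± 3·210.303 → [258.4, 1520.2]
No RTs fall outside the cutoffs; all 14 retained. Mean = 12450/14 = 889.286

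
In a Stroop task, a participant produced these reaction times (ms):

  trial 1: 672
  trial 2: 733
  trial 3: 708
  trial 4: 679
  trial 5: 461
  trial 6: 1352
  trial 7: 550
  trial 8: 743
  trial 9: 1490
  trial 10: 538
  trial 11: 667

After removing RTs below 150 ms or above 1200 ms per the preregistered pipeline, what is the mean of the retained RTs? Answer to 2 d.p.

639.00 ms

Excluded: 1352, 1490
Retained (n=9): Σ = 5751
Mean = 5751/9 = 639.0000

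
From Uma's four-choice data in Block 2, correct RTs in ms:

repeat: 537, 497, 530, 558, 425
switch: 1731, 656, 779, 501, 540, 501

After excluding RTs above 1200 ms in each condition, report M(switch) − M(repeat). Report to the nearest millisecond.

86 ms

switch: exclude 1731
M(repeat) = 2547/5 = 509.400
M(switch) = 2977/5 = 595.400
Difference = 595.400 − 509.400 = 86.000 ms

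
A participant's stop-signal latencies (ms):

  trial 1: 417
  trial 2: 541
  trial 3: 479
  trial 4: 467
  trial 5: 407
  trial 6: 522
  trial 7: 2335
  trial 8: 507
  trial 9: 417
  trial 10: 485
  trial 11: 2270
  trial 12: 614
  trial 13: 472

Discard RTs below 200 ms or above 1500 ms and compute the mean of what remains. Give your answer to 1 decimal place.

Excluded: 2270, 2335
Retained (n=11): Σ = 5328
Mean = 5328/11 = 484.3636

484.4 ms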